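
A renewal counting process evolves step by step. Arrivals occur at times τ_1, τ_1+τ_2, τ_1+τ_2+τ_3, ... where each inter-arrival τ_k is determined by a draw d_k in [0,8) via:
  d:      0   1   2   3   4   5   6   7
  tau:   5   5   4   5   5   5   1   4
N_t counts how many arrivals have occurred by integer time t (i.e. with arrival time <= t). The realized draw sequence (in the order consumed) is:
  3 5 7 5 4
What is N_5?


draw d_1=3: τ_1=5, arrival time A_1=5
draw d_2=5: τ_2=5, arrival time A_2=10
draw d_3=7: τ_3=4, arrival time A_3=14
draw d_4=5: τ_4=5, arrival time A_4=19
draw d_5=4: τ_5=5, arrival time A_5=24
N_t over t=0..5: 0:0 1:0 2:0 3:0 4:0 5:1

1


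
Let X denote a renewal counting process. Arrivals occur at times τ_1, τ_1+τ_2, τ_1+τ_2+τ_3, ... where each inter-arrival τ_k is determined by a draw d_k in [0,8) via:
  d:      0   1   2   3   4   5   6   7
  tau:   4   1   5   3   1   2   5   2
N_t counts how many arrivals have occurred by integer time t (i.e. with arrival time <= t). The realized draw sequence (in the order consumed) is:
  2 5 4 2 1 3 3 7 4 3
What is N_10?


3

draw d_1=2: τ_1=5, arrival time A_1=5
draw d_2=5: τ_2=2, arrival time A_2=7
draw d_3=4: τ_3=1, arrival time A_3=8
draw d_4=2: τ_4=5, arrival time A_4=13
draw d_5=1: τ_5=1, arrival time A_5=14
draw d_6=3: τ_6=3, arrival time A_6=17
draw d_7=3: τ_7=3, arrival time A_7=20
draw d_8=7: τ_8=2, arrival time A_8=22
draw d_9=4: τ_9=1, arrival time A_9=23
draw d_10=3: τ_10=3, arrival time A_10=26
N_t over t=0..10: 0:0 1:0 2:0 3:0 4:0 5:1 6:1 7:2 8:3 9:3 10:3


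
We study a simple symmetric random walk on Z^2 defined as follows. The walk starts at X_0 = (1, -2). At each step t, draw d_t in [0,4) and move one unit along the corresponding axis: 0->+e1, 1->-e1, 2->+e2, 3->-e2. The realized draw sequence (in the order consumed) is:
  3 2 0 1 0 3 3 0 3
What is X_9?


t=0: X=(1, -2), d=3 → -e2, X_1=(1, -3)
t=1: X=(1, -3), d=2 → +e2, X_2=(1, -2)
t=2: X=(1, -2), d=0 → +e1, X_3=(2, -2)
t=3: X=(2, -2), d=1 → -e1, X_4=(1, -2)
t=4: X=(1, -2), d=0 → +e1, X_5=(2, -2)
t=5: X=(2, -2), d=3 → -e2, X_6=(2, -3)
t=6: X=(2, -3), d=3 → -e2, X_7=(2, -4)
t=7: X=(2, -4), d=0 → +e1, X_8=(3, -4)
t=8: X=(3, -4), d=3 → -e2, X_9=(3, -5)

(3, -5)


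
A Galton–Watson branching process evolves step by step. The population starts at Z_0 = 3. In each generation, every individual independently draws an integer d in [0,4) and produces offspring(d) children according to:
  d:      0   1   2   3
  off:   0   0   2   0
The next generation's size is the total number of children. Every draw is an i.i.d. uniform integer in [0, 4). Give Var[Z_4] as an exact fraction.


Outcome values over d=0..3: [0, 0, 2, 0]
Σy = 2, Σy² = 4, M = 4
μ = 2/4 = 1/2,  σ² = 4/4 − (1/2)² = 3/4
V_0 = 0, E_0 = 3
V_1 = 3/4·E_0 + (1/2)²·V_0 = 9/4;  E_1 = 3/2
V_2 = 3/4·E_1 + (1/2)²·V_1 = 27/16;  E_2 = 3/4
V_3 = 3/4·E_2 + (1/2)²·V_2 = 63/64;  E_3 = 3/8
V_4 = 3/4·E_3 + (1/2)²·V_3 = 135/256;  E_4 = 3/16

135/256


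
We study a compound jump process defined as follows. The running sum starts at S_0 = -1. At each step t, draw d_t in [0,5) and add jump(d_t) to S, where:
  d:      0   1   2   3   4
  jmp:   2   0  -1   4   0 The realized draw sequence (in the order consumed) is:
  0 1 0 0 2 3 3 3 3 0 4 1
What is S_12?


22

t=0: S=-1, d=0, jump=2, S_1=1
t=1: S=1, d=1, jump=0, S_2=1
t=2: S=1, d=0, jump=2, S_3=3
t=3: S=3, d=0, jump=2, S_4=5
t=4: S=5, d=2, jump=-1, S_5=4
t=5: S=4, d=3, jump=4, S_6=8
t=6: S=8, d=3, jump=4, S_7=12
t=7: S=12, d=3, jump=4, S_8=16
t=8: S=16, d=3, jump=4, S_9=20
t=9: S=20, d=0, jump=2, S_10=22
t=10: S=22, d=4, jump=0, S_11=22
t=11: S=22, d=1, jump=0, S_12=22


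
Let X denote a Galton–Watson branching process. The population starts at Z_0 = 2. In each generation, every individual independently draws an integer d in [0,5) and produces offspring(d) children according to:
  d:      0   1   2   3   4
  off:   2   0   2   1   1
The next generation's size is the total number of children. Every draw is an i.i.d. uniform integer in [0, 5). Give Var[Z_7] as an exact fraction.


263639432448/6103515625

Outcome values over d=0..4: [2, 0, 2, 1, 1]
Σy = 6, Σy² = 10, M = 5
μ = 6/5 = 6/5,  σ² = 10/5 − (6/5)² = 14/25
V_0 = 0, E_0 = 2
V_1 = 14/25·E_0 + (6/5)²·V_0 = 28/25;  E_1 = 12/5
V_2 = 14/25·E_1 + (6/5)²·V_1 = 1848/625;  E_2 = 72/25
V_3 = 14/25·E_2 + (6/5)²·V_2 = 91728/15625;  E_3 = 432/125
V_4 = 14/25·E_3 + (6/5)²·V_3 = 4058208/390625;  E_4 = 2592/625
V_5 = 14/25·E_4 + (6/5)²·V_4 = 168775488/9765625;  E_5 = 15552/3125
V_6 = 14/25·E_5 + (6/5)²·V_5 = 6756317568/244140625;  E_6 = 93312/15625
V_7 = 14/25·E_6 + (6/5)²·V_6 = 263639432448/6103515625;  E_7 = 559872/78125


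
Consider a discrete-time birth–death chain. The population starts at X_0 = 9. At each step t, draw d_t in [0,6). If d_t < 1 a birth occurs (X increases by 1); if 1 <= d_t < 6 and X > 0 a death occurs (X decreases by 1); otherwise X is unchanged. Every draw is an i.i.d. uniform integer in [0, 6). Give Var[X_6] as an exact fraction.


10/3

X can drop by at most 1 per step and X_0 = 9 > T = 6, so X_t >= 9 − t >= 3 > 0 for every t <= 6: the floor at 0 (the 'and X > 0' condition) never binds. Hence X_6 = X_0 + Σ_{t<6} Y_t with i.i.d. increments Y_t = y(d_t) ∈ {+1, −1, 0}.
Outcome values over d=0..5: [1, -1, -1, -1, -1, -1]
Σy = -4, Σy² = 6, M = 6
μ = -4/6 = -2/3,  σ² = 6/6 − (-2/3)² = 5/9
Independent increments: Var[X_6] = 6·σ² = 6·(5/9) = 10/3


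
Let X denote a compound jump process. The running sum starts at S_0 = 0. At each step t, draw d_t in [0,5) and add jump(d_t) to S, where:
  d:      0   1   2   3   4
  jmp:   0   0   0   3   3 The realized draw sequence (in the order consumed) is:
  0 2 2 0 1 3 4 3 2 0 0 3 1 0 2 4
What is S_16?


15

t=0: S=0, d=0, jump=0, S_1=0
t=1: S=0, d=2, jump=0, S_2=0
t=2: S=0, d=2, jump=0, S_3=0
t=3: S=0, d=0, jump=0, S_4=0
t=4: S=0, d=1, jump=0, S_5=0
t=5: S=0, d=3, jump=3, S_6=3
t=6: S=3, d=4, jump=3, S_7=6
t=7: S=6, d=3, jump=3, S_8=9
t=8: S=9, d=2, jump=0, S_9=9
t=9: S=9, d=0, jump=0, S_10=9
t=10: S=9, d=0, jump=0, S_11=9
t=11: S=9, d=3, jump=3, S_12=12
t=12: S=12, d=1, jump=0, S_13=12
t=13: S=12, d=0, jump=0, S_14=12
t=14: S=12, d=2, jump=0, S_15=12
t=15: S=12, d=4, jump=3, S_16=15


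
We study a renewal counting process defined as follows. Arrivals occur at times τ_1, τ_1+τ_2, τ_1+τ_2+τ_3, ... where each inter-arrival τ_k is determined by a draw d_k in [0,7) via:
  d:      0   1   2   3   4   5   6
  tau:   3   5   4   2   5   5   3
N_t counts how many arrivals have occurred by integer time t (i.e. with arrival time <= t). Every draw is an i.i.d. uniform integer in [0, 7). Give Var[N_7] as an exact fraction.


Inter-arrival values over d=0..6: [3, 5, 4, 2, 5, 5, 3]
Each d has probability 1/7, so the pmf of τ is: f(2) = 1/7, f(3) = 2/7, f(4) = 1/7, f(5) = 3/7
Let p_n(j) = P(N_n = j), with p_0 = [1]. Condition on τ_1: p_n(0) = P(τ > n), and for j >= 1, p_n(j) = Σ_{k<=n} f(k)·p_{n−k}(j−1)
p_1 = [1]  (j = 0)
p_2 = [6/7, 1/7]  (j = 0..1)
p_3 = [4/7, 3/7]  (j = 0..1)
p_4 = [3/7, 27/49, 1/49]  (j = 0..2)
p_5 = [0, 44/49, 5/49]  (j = 0..2)
p_6 = [0, 38/49, 76/343, 1/343]  (j = 0..3)
p_7 = [0, 4/7, 20/49, 1/49]  (j = 0..3)
E[N_7] = Σ j·p_7(j) = 71/49;  E[N_7²] = Σ j²·p_7(j) = 117/49
Var[N_7] = 117/49 − (71/49)² = 692/2401

692/2401


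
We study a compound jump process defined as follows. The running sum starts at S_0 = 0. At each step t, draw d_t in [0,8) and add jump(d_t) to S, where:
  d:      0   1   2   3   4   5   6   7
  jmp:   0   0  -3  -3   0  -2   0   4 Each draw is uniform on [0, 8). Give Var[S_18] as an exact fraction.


81

Outcome values over d=0..7: [0, 0, -3, -3, 0, -2, 0, 4]
Σy = -4, Σy² = 38, M = 8
μ = -4/8 = -1/2,  σ² = 38/8 − (-1/2)² = 9/2
Independent increments: Var[S_18] = 18·σ² = 18·(9/2) = 81


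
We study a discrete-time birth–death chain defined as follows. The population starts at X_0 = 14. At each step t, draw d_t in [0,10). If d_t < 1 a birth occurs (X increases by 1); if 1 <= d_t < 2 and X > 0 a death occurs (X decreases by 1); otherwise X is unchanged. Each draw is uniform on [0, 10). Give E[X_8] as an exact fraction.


14

X can drop by at most 1 per step and X_0 = 14 > T = 8, so X_t >= 14 − t >= 6 > 0 for every t <= 8: the floor at 0 (the 'and X > 0' condition) never binds. Hence X_8 = X_0 + Σ_{t<8} Y_t with i.i.d. increments Y_t = y(d_t) ∈ {+1, −1, 0}.
Outcome values over d=0..9: [1, -1, 0, 0, 0, 0, 0, 0, 0, 0]
Σy = 0, Σy² = 2, M = 10
μ = 0/10 = 0,  σ² = 2/10 − (0)² = 1/5
E[X_8] = 14 + 8·(0) = 14


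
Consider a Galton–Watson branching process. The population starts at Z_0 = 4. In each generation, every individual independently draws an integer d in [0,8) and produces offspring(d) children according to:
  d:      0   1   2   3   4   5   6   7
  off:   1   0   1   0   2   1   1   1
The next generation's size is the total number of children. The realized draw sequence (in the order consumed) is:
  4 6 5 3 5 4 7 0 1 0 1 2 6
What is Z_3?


gen 0: Z_0=4, draws=[4, 6, 5, 3], offspring=[2, 1, 1, 0], Z_1=4
gen 1: Z_1=4, draws=[5, 4, 7, 0], offspring=[1, 2, 1, 1], Z_2=5
gen 2: Z_2=5, draws=[1, 0, 1, 2, 6], offspring=[0, 1, 0, 1, 1], Z_3=3

3


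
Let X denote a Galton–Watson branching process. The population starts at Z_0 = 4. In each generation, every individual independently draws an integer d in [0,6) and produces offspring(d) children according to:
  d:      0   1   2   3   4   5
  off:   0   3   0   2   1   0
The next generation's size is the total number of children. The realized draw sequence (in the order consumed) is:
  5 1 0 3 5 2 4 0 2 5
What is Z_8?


gen 0: Z_0=4, draws=[5, 1, 0, 3], offspring=[0, 3, 0, 2], Z_1=5
gen 1: Z_1=5, draws=[5, 2, 4, 0, 2], offspring=[0, 0, 1, 0, 0], Z_2=1
gen 2: Z_2=1, draws=[5], offspring=[0], Z_3=0
gen 3: Z_3=0, draws=[], offspring=[], Z_4=0
gen 4: Z_4=0, draws=[], offspring=[], Z_5=0
gen 5: Z_5=0, draws=[], offspring=[], Z_6=0
gen 6: Z_6=0, draws=[], offspring=[], Z_7=0
gen 7: Z_7=0, draws=[], offspring=[], Z_8=0

0


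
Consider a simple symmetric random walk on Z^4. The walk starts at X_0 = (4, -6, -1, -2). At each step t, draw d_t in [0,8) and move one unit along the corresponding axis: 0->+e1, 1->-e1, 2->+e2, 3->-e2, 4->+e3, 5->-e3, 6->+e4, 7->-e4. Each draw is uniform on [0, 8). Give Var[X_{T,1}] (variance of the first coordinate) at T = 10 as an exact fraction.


Outcome values over d=0..7: [1, -1, 0, 0, 0, 0, 0, 0]
Σy = 0, Σy² = 2, M = 8
μ = 0/8 = 0,  σ² = 2/8 − (0)² = 1/4
Independent increments: Var[X_10] = 10·σ² = 10·(1/4) = 5/2

5/2


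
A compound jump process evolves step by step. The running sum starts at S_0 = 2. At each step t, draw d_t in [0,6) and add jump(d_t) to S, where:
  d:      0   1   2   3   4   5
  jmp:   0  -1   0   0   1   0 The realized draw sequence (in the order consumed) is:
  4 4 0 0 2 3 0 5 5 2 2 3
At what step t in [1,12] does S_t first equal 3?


t=0: S=2, d=4, jump=1, S_1=3
t=1: S=3, d=4, jump=1, S_2=4
t=2: S=4, d=0, jump=0, S_3=4
t=3: S=4, d=0, jump=0, S_4=4
t=4: S=4, d=2, jump=0, S_5=4
t=5: S=4, d=3, jump=0, S_6=4
t=6: S=4, d=0, jump=0, S_7=4
t=7: S=4, d=5, jump=0, S_8=4
t=8: S=4, d=5, jump=0, S_9=4
t=9: S=4, d=2, jump=0, S_10=4
t=10: S=4, d=2, jump=0, S_11=4
t=11: S=4, d=3, jump=0, S_12=4

1


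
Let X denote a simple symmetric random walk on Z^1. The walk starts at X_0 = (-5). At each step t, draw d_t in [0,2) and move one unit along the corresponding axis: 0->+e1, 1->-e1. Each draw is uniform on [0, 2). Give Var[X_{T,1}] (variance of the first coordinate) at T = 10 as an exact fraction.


Outcome values over d=0..1: [1, -1]
Σy = 0, Σy² = 2, M = 2
μ = 0/2 = 0,  σ² = 2/2 − (0)² = 1
Independent increments: Var[X_10] = 10·σ² = 10·(1) = 10

10


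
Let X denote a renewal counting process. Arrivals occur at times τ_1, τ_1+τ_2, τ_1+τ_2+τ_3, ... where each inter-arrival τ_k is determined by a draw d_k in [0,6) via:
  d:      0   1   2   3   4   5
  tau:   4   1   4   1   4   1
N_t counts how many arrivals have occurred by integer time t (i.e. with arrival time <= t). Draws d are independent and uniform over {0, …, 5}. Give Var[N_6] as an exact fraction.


4399/4096

Inter-arrival values over d=0..5: [4, 1, 4, 1, 4, 1]
Each d has probability 1/6, so the pmf of τ is: f(1) = 1/2, f(4) = 1/2
Let p_n(j) = P(N_n = j), with p_0 = [1]. Condition on τ_1: p_n(0) = P(τ > n), and for j >= 1, p_n(j) = Σ_{k<=n} f(k)·p_{n−k}(j−1)
p_1 = [1/2, 1/2]  (j = 0..1)
p_2 = [1/2, 1/4, 1/4]  (j = 0..2)
p_3 = [1/2, 1/4, 1/8, 1/8]  (j = 0..3)
p_4 = [0, 3/4, 1/8, 1/16, 1/16]  (j = 0..4)
p_5 = [0, 1/4, 5/8, 1/16, 1/32, 1/32]  (j = 0..5)
p_6 = [0, 1/4, 1/4, 7/16, 1/32, 1/64, 1/64]  (j = 0..6)
E[N_6] = Σ j·p_6(j) = 151/64;  E[N_6²] = Σ j²·p_6(j) = 425/64
Var[N_6] = 425/64 − (151/64)² = 4399/4096


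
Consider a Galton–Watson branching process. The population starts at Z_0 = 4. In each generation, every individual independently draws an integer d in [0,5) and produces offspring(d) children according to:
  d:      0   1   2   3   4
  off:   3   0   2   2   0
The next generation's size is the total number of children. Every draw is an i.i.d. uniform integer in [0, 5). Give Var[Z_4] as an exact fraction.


Outcome values over d=0..4: [3, 0, 2, 2, 0]
Σy = 7, Σy² = 17, M = 5
μ = 7/5 = 7/5,  σ² = 17/5 − (7/5)² = 36/25
V_0 = 0, E_0 = 4
V_1 = 36/25·E_0 + (7/5)²·V_0 = 144/25;  E_1 = 28/5
V_2 = 36/25·E_1 + (7/5)²·V_1 = 12096/625;  E_2 = 196/25
V_3 = 36/25·E_2 + (7/5)²·V_2 = 769104/15625;  E_3 = 1372/125
V_4 = 36/25·E_3 + (7/5)²·V_3 = 43860096/390625;  E_4 = 9604/625

43860096/390625


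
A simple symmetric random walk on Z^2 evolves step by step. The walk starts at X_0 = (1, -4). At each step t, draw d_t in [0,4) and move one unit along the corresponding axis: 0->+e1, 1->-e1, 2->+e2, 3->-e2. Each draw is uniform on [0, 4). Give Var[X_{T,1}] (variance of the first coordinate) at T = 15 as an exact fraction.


Outcome values over d=0..3: [1, -1, 0, 0]
Σy = 0, Σy² = 2, M = 4
μ = 0/4 = 0,  σ² = 2/4 − (0)² = 1/2
Independent increments: Var[X_15] = 15·σ² = 15·(1/2) = 15/2

15/2


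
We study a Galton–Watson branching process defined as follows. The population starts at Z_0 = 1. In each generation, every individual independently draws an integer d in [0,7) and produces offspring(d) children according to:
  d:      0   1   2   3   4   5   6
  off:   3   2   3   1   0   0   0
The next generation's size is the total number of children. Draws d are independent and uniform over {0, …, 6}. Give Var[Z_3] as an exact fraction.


1250640/117649

Outcome values over d=0..6: [3, 2, 3, 1, 0, 0, 0]
Σy = 9, Σy² = 23, M = 7
μ = 9/7 = 9/7,  σ² = 23/7 − (9/7)² = 80/49
V_0 = 0, E_0 = 1
V_1 = 80/49·E_0 + (9/7)²·V_0 = 80/49;  E_1 = 9/7
V_2 = 80/49·E_1 + (9/7)²·V_1 = 11520/2401;  E_2 = 81/49
V_3 = 80/49·E_2 + (9/7)²·V_2 = 1250640/117649;  E_3 = 729/343


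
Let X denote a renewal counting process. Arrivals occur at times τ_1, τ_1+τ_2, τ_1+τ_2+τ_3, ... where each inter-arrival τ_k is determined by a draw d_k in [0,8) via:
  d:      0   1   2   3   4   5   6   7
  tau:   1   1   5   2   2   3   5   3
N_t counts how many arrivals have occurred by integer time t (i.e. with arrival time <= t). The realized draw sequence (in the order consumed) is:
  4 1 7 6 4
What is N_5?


2

draw d_1=4: τ_1=2, arrival time A_1=2
draw d_2=1: τ_2=1, arrival time A_2=3
draw d_3=7: τ_3=3, arrival time A_3=6
draw d_4=6: τ_4=5, arrival time A_4=11
draw d_5=4: τ_5=2, arrival time A_5=13
N_t over t=0..5: 0:0 1:0 2:1 3:2 4:2 5:2


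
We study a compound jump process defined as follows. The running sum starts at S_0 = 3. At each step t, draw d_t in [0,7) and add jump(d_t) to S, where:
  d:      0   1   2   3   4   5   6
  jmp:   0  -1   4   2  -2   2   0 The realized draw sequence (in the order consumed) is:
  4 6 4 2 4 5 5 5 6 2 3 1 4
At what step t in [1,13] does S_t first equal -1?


t=0: S=3, d=4, jump=-2, S_1=1
t=1: S=1, d=6, jump=0, S_2=1
t=2: S=1, d=4, jump=-2, S_3=-1
t=3: S=-1, d=2, jump=4, S_4=3
t=4: S=3, d=4, jump=-2, S_5=1
t=5: S=1, d=5, jump=2, S_6=3
t=6: S=3, d=5, jump=2, S_7=5
t=7: S=5, d=5, jump=2, S_8=7
t=8: S=7, d=6, jump=0, S_9=7
t=9: S=7, d=2, jump=4, S_10=11
t=10: S=11, d=3, jump=2, S_11=13
t=11: S=13, d=1, jump=-1, S_12=12
t=12: S=12, d=4, jump=-2, S_13=10

3


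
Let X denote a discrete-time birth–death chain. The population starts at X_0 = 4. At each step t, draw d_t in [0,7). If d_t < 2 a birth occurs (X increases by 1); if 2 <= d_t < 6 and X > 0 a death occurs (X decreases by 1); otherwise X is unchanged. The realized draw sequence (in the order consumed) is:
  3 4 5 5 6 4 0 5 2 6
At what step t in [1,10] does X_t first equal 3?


t=0: X=4, d=3 → death, X_1=3
t=1: X=3, d=4 → death, X_2=2
t=2: X=2, d=5 → death, X_3=1
t=3: X=1, d=5 → death, X_4=0
t=4: X=0, d=6 → hold, X_5=0
t=5: X=0, d=4 → hold, X_6=0
t=6: X=0, d=0 → birth, X_7=1
t=7: X=1, d=5 → death, X_8=0
t=8: X=0, d=2 → hold, X_9=0
t=9: X=0, d=6 → hold, X_10=0

1


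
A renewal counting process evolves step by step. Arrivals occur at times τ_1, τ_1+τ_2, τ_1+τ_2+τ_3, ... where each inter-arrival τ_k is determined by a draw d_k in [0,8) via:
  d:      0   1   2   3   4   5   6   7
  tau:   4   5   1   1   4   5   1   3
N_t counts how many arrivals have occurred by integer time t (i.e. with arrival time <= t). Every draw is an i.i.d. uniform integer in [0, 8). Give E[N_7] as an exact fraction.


4496211/2097152

Inter-arrival values over d=0..7: [4, 5, 1, 1, 4, 5, 1, 3]
Each d has probability 1/8, so the pmf of τ is: f(1) = 3/8, f(3) = 1/8, f(4) = 1/4, f(5) = 1/4
Renewal equation for m(n) = E[N_n]: condition on τ_1 = k (if k <= n, one arrival plus a fresh copy on the remaining n−k steps): m(n) = F(n) + Σ_{k<=n} f(k)·m(n−k), where F(n) = P(τ <= n) and m(0) = 0
m(1) = F(1) = 3/8
m(2) = F(2) + f(1)·m(1) = 3/8 + 3/8·3/8 = 33/64
m(3) = F(3) + f(1)·m(2) = 1/2 + 3/8·33/64 = 355/512
m(4) = F(4) + f(1)·m(3) + f(3)·m(1) = 3/4 + 3/8·355/512 + 1/8·3/8 = 4329/4096
m(5) = F(5) + f(1)·m(4) + f(3)·m(2) + f(4)·m(1) = 1 + 3/8·4329/4096 + 1/8·33/64 + 1/4·3/8 = 50939/32768
m(6) = F(6) + f(1)·m(5) + f(3)·m(3) + f(4)·m(2) + f(5)·m(1) = 1 + 3/8·50939/32768 + 1/8·355/512 + 1/4·33/64 + 1/4·3/8 = 496049/262144
m(7) = F(7) + f(1)·m(6) + f(3)·m(4) + f(4)·m(3) + f(5)·m(2) = 1 + 3/8·496049/262144 + 1/8·4329/4096 + 1/4·355/512 + 1/4·33/64 = 4496211/2097152
E[N_7] = m(7) = 4496211/2097152


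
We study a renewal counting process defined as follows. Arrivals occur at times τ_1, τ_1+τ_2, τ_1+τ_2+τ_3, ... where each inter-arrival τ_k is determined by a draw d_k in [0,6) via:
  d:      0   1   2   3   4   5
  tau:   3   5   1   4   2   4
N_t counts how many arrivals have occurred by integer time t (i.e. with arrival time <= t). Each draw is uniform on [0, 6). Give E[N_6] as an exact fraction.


Inter-arrival values over d=0..5: [3, 5, 1, 4, 2, 4]
Each d has probability 1/6, so the pmf of τ is: f(1) = 1/6, f(2) = 1/6, f(3) = 1/6, f(4) = 1/3, f(5) = 1/6
Renewal equation for m(n) = E[N_n]: condition on τ_1 = k (if k <= n, one arrival plus a fresh copy on the remaining n−k steps): m(n) = F(n) + Σ_{k<=n} f(k)·m(n−k), where F(n) = P(τ <= n) and m(0) = 0
m(1) = F(1) = 1/6
m(2) = F(2) + f(1)·m(1) = 1/3 + 1/6·1/6 = 13/36
m(3) = F(3) + f(1)·m(2) + f(2)·m(1) = 1/2 + 1/6·13/36 + 1/6·1/6 = 127/216
m(4) = F(4) + f(1)·m(3) + f(2)·m(2) + f(3)·m(1) = 5/6 + 1/6·127/216 + 1/6·13/36 + 1/6·1/6 = 1321/1296
m(5) = F(5) + f(1)·m(4) + f(2)·m(3) + f(3)·m(2) + f(4)·m(1) = 1 + 1/6·1321/1296 + 1/6·127/216 + 1/6·13/36 + 1/3·1/6 = 10759/7776
m(6) = F(6) + f(1)·m(5) + f(2)·m(4) + f(3)·m(3) + f(4)·m(2) + f(5)·m(1) = 1 + 1/6·10759/7776 + 1/6·1321/1296 + 1/6·127/216 + 1/3·13/36 + 1/6·1/6 = 76825/46656
E[N_6] = m(6) = 76825/46656

76825/46656


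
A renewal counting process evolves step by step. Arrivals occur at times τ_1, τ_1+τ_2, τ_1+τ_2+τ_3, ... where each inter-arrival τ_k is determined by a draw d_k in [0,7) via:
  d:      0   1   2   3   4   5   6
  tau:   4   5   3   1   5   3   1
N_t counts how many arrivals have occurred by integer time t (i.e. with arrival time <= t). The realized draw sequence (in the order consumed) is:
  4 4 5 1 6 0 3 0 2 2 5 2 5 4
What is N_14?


3

draw d_1=4: τ_1=5, arrival time A_1=5
draw d_2=4: τ_2=5, arrival time A_2=10
draw d_3=5: τ_3=3, arrival time A_3=13
draw d_4=1: τ_4=5, arrival time A_4=18
draw d_5=6: τ_5=1, arrival time A_5=19
draw d_6=0: τ_6=4, arrival time A_6=23
draw d_7=3: τ_7=1, arrival time A_7=24
draw d_8=0: τ_8=4, arrival time A_8=28
draw d_9=2: τ_9=3, arrival time A_9=31
draw d_10=2: τ_10=3, arrival time A_10=34
draw d_11=5: τ_11=3, arrival time A_11=37
draw d_12=2: τ_12=3, arrival time A_12=40
draw d_13=5: τ_13=3, arrival time A_13=43
draw d_14=4: τ_14=5, arrival time A_14=48
N_t over t=0..14: 0:0 1:0 2:0 3:0 4:0 5:1 6:1 7:1 8:1 9:1 10:2 11:2 12:2 13:3 14:3


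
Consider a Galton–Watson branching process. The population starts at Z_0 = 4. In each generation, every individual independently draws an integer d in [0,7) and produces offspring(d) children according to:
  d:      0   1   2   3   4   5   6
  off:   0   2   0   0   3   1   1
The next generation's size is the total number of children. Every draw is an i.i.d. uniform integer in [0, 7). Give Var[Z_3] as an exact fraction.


96/7

Outcome values over d=0..6: [0, 2, 0, 0, 3, 1, 1]
Σy = 7, Σy² = 15, M = 7
μ = 7/7 = 1,  σ² = 15/7 − (1)² = 8/7
V_0 = 0, E_0 = 4
V_1 = 8/7·E_0 + (1)²·V_0 = 32/7;  E_1 = 4
V_2 = 8/7·E_1 + (1)²·V_1 = 64/7;  E_2 = 4
V_3 = 8/7·E_2 + (1)²·V_2 = 96/7;  E_3 = 4


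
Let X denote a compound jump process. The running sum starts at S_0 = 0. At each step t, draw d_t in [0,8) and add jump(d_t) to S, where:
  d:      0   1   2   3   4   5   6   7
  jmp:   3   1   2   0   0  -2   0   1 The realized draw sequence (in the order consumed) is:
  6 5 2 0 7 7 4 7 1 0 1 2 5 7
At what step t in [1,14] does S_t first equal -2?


t=0: S=0, d=6, jump=0, S_1=0
t=1: S=0, d=5, jump=-2, S_2=-2
t=2: S=-2, d=2, jump=2, S_3=0
t=3: S=0, d=0, jump=3, S_4=3
t=4: S=3, d=7, jump=1, S_5=4
t=5: S=4, d=7, jump=1, S_6=5
t=6: S=5, d=4, jump=0, S_7=5
t=7: S=5, d=7, jump=1, S_8=6
t=8: S=6, d=1, jump=1, S_9=7
t=9: S=7, d=0, jump=3, S_10=10
t=10: S=10, d=1, jump=1, S_11=11
t=11: S=11, d=2, jump=2, S_12=13
t=12: S=13, d=5, jump=-2, S_13=11
t=13: S=11, d=7, jump=1, S_14=12

2


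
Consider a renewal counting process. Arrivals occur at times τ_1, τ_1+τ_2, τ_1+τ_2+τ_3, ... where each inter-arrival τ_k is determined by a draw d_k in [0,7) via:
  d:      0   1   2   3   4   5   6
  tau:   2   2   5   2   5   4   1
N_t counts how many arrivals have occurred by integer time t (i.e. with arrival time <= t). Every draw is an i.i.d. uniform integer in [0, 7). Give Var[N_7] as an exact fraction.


Inter-arrival values over d=0..6: [2, 2, 5, 2, 5, 4, 1]
Each d has probability 1/7, so the pmf of τ is: f(1) = 1/7, f(2) = 3/7, f(4) = 1/7, f(5) = 2/7
Let p_n(j) = P(N_n = j), with p_0 = [1]. Condition on τ_1: p_n(0) = P(τ > n), and for j >= 1, p_n(j) = Σ_{k<=n} f(k)·p_{n−k}(j−1)
p_1 = [6/7, 1/7]  (j = 0..1)
p_2 = [3/7, 27/49, 1/49]  (j = 0..2)
p_3 = [3/7, 3/7, 48/343, 1/343]  (j = 0..3)
p_4 = [2/7, 19/49, 102/343, 69/2401, 1/2401]  (j = 0..4)
p_5 = [0, 31/49, 89/343, 246/2401, 90/16807, 1/16807]  (j = 0..5)
p_6 = [0, 3/7, 129/343, 402/2401, 453/16807, 111/117649, 1/117649]  (j = 0..6)
p_7 = [0, 9/49, 27/49, 458/2401, 1147/16807, 723/117649, 132/823543, 1/823543]  (j = 0..7)
E[N_7] = Σ j·p_7(j) = 1781039/823543;  E[N_7²] = Σ j²·p_7(j) = 4410839/823543
Var[N_7] = 4410839/823543 − (1781039/823543)² = 460415663056/678223072849

460415663056/678223072849


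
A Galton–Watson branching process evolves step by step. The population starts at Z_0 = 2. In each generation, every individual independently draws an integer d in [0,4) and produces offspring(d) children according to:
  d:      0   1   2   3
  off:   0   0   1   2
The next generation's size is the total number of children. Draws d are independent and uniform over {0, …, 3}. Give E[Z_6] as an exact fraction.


729/2048

Outcome values over d=0..3: [0, 0, 1, 2]
Σy = 3, Σy² = 5, M = 4
μ = 3/4 = 3/4,  σ² = 5/4 − (3/4)² = 11/16
E[Z_0] = 2
E[Z_1] = 3/4·E[Z_0] = 3/2
E[Z_2] = 3/4·E[Z_1] = 9/8
E[Z_3] = 3/4·E[Z_2] = 27/32
E[Z_4] = 3/4·E[Z_3] = 81/128
E[Z_5] = 3/4·E[Z_4] = 243/512
E[Z_6] = 3/4·E[Z_5] = 729/2048


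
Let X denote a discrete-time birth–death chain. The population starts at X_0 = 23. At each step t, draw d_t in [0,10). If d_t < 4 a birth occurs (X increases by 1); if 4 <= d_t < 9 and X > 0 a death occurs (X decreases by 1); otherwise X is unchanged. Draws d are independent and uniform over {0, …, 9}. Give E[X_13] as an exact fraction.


X can drop by at most 1 per step and X_0 = 23 > T = 13, so X_t >= 23 − t >= 10 > 0 for every t <= 13: the floor at 0 (the 'and X > 0' condition) never binds. Hence X_13 = X_0 + Σ_{t<13} Y_t with i.i.d. increments Y_t = y(d_t) ∈ {+1, −1, 0}.
Outcome values over d=0..9: [1, 1, 1, 1, -1, -1, -1, -1, -1, 0]
Σy = -1, Σy² = 9, M = 10
μ = -1/10 = -1/10,  σ² = 9/10 − (-1/10)² = 89/100
E[X_13] = 23 + 13·(-1/10) = 217/10

217/10


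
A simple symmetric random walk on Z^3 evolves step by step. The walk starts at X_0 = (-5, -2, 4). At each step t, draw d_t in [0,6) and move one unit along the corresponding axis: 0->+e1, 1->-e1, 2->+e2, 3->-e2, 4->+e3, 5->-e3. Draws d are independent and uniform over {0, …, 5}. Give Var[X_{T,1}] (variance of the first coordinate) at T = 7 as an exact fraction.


Outcome values over d=0..5: [1, -1, 0, 0, 0, 0]
Σy = 0, Σy² = 2, M = 6
μ = 0/6 = 0,  σ² = 2/6 − (0)² = 1/3
Independent increments: Var[X_7] = 7·σ² = 7·(1/3) = 7/3

7/3


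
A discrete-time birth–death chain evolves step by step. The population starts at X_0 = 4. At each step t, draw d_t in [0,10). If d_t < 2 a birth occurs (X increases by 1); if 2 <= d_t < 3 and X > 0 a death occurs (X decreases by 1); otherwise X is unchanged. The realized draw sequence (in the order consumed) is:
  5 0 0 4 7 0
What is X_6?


7

t=0: X=4, d=5 → hold, X_1=4
t=1: X=4, d=0 → birth, X_2=5
t=2: X=5, d=0 → birth, X_3=6
t=3: X=6, d=4 → hold, X_4=6
t=4: X=6, d=7 → hold, X_5=6
t=5: X=6, d=0 → birth, X_6=7


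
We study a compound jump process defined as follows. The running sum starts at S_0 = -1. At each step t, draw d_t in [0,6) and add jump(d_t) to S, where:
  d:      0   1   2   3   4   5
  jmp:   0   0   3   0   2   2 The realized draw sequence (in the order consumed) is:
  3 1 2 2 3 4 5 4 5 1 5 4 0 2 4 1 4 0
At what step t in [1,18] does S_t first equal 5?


4

t=0: S=-1, d=3, jump=0, S_1=-1
t=1: S=-1, d=1, jump=0, S_2=-1
t=2: S=-1, d=2, jump=3, S_3=2
t=3: S=2, d=2, jump=3, S_4=5
t=4: S=5, d=3, jump=0, S_5=5
t=5: S=5, d=4, jump=2, S_6=7
t=6: S=7, d=5, jump=2, S_7=9
t=7: S=9, d=4, jump=2, S_8=11
t=8: S=11, d=5, jump=2, S_9=13
t=9: S=13, d=1, jump=0, S_10=13
t=10: S=13, d=5, jump=2, S_11=15
t=11: S=15, d=4, jump=2, S_12=17
t=12: S=17, d=0, jump=0, S_13=17
t=13: S=17, d=2, jump=3, S_14=20
t=14: S=20, d=4, jump=2, S_15=22
t=15: S=22, d=1, jump=0, S_16=22
t=16: S=22, d=4, jump=2, S_17=24
t=17: S=24, d=0, jump=0, S_18=24


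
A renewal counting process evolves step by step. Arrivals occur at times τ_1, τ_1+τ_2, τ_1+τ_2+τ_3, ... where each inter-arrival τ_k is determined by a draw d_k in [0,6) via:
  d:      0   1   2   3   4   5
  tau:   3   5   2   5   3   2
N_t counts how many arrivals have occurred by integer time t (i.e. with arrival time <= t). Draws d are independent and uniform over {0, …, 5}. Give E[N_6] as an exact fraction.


40/27

Inter-arrival values over d=0..5: [3, 5, 2, 5, 3, 2]
Each d has probability 1/6, so the pmf of τ is: f(2) = 1/3, f(3) = 1/3, f(5) = 1/3
Renewal equation for m(n) = E[N_n]: condition on τ_1 = k (if k <= n, one arrival plus a fresh copy on the remaining n−k steps): m(n) = F(n) + Σ_{k<=n} f(k)·m(n−k), where F(n) = P(τ <= n) and m(0) = 0
m(1) = F(1) = 0
m(2) = F(2) = 1/3
m(3) = F(3) = 2/3
m(4) = F(4) + f(2)·m(2) = 2/3 + 1/3·1/3 = 7/9
m(5) = F(5) + f(2)·m(3) + f(3)·m(2) = 1 + 1/3·2/3 + 1/3·1/3 = 4/3
m(6) = F(6) + f(2)·m(4) + f(3)·m(3) = 1 + 1/3·7/9 + 1/3·2/3 = 40/27
E[N_6] = m(6) = 40/27


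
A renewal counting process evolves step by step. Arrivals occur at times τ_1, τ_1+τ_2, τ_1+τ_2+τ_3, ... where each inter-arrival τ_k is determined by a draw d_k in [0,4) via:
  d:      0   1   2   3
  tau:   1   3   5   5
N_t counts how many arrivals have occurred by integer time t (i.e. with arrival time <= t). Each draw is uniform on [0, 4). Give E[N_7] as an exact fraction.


Inter-arrival values over d=0..3: [1, 3, 5, 5]
Each d has probability 1/4, so the pmf of τ is: f(1) = 1/4, f(3) = 1/4, f(5) = 1/2
Renewal equation for m(n) = E[N_n]: condition on τ_1 = k (if k <= n, one arrival plus a fresh copy on the remaining n−k steps): m(n) = F(n) + Σ_{k<=n} f(k)·m(n−k), where F(n) = P(τ <= n) and m(0) = 0
m(1) = F(1) = 1/4
m(2) = F(2) + f(1)·m(1) = 1/4 + 1/4·1/4 = 5/16
m(3) = F(3) + f(1)·m(2) = 1/2 + 1/4·5/16 = 37/64
m(4) = F(4) + f(1)·m(3) + f(3)·m(1) = 1/2 + 1/4·37/64 + 1/4·1/4 = 181/256
m(5) = F(5) + f(1)·m(4) + f(3)·m(2) = 1 + 1/4·181/256 + 1/4·5/16 = 1285/1024
m(6) = F(6) + f(1)·m(5) + f(3)·m(3) + f(5)·m(1) = 1 + 1/4·1285/1024 + 1/4·37/64 + 1/2·1/4 = 6485/4096
m(7) = F(7) + f(1)·m(6) + f(3)·m(4) + f(5)·m(2) = 1 + 1/4·6485/4096 + 1/4·181/256 + 1/2·5/16 = 28325/16384
E[N_7] = m(7) = 28325/16384

28325/16384


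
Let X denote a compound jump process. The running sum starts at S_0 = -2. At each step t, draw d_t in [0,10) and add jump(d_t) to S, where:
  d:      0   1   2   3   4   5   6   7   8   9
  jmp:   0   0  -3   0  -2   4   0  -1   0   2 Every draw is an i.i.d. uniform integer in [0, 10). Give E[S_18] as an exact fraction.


Outcome values over d=0..9: [0, 0, -3, 0, -2, 4, 0, -1, 0, 2]
Σy = 0, Σy² = 34, M = 10
μ = 0/10 = 0,  σ² = 34/10 − (0)² = 17/5
E[S_18] = -2 + 18·(0) = -2

-2


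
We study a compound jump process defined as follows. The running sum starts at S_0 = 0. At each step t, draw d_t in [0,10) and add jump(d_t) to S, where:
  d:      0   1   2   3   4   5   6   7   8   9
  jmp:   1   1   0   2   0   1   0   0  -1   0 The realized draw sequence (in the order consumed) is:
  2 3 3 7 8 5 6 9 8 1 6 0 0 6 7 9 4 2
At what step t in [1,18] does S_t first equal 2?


2

t=0: S=0, d=2, jump=0, S_1=0
t=1: S=0, d=3, jump=2, S_2=2
t=2: S=2, d=3, jump=2, S_3=4
t=3: S=4, d=7, jump=0, S_4=4
t=4: S=4, d=8, jump=-1, S_5=3
t=5: S=3, d=5, jump=1, S_6=4
t=6: S=4, d=6, jump=0, S_7=4
t=7: S=4, d=9, jump=0, S_8=4
t=8: S=4, d=8, jump=-1, S_9=3
t=9: S=3, d=1, jump=1, S_10=4
t=10: S=4, d=6, jump=0, S_11=4
t=11: S=4, d=0, jump=1, S_12=5
t=12: S=5, d=0, jump=1, S_13=6
t=13: S=6, d=6, jump=0, S_14=6
t=14: S=6, d=7, jump=0, S_15=6
t=15: S=6, d=9, jump=0, S_16=6
t=16: S=6, d=4, jump=0, S_17=6
t=17: S=6, d=2, jump=0, S_18=6


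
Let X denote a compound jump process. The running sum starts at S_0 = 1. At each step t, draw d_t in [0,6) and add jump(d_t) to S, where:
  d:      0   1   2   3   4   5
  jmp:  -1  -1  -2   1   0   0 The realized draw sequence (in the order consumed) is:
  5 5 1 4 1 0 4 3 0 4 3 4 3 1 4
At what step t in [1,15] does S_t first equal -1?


5

t=0: S=1, d=5, jump=0, S_1=1
t=1: S=1, d=5, jump=0, S_2=1
t=2: S=1, d=1, jump=-1, S_3=0
t=3: S=0, d=4, jump=0, S_4=0
t=4: S=0, d=1, jump=-1, S_5=-1
t=5: S=-1, d=0, jump=-1, S_6=-2
t=6: S=-2, d=4, jump=0, S_7=-2
t=7: S=-2, d=3, jump=1, S_8=-1
t=8: S=-1, d=0, jump=-1, S_9=-2
t=9: S=-2, d=4, jump=0, S_10=-2
t=10: S=-2, d=3, jump=1, S_11=-1
t=11: S=-1, d=4, jump=0, S_12=-1
t=12: S=-1, d=3, jump=1, S_13=0
t=13: S=0, d=1, jump=-1, S_14=-1
t=14: S=-1, d=4, jump=0, S_15=-1


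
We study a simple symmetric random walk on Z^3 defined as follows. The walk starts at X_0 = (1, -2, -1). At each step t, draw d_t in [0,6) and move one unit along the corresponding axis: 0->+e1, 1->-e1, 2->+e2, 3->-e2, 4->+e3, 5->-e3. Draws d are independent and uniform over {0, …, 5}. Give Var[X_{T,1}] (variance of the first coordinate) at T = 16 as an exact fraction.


16/3

Outcome values over d=0..5: [1, -1, 0, 0, 0, 0]
Σy = 0, Σy² = 2, M = 6
μ = 0/6 = 0,  σ² = 2/6 − (0)² = 1/3
Independent increments: Var[X_16] = 16·σ² = 16·(1/3) = 16/3


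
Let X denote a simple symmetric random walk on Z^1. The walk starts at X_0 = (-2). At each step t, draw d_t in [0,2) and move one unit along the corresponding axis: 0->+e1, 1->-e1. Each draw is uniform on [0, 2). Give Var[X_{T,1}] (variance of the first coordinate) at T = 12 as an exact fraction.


Outcome values over d=0..1: [1, -1]
Σy = 0, Σy² = 2, M = 2
μ = 0/2 = 0,  σ² = 2/2 − (0)² = 1
Independent increments: Var[X_12] = 12·σ² = 12·(1) = 12

12


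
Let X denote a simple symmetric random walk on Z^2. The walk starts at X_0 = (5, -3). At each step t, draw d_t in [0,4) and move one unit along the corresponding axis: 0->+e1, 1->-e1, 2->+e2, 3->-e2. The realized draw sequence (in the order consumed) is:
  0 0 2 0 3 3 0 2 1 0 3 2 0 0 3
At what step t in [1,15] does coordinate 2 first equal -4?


t=0: X=(5, -3), d=0 → +e1, X_1=(6, -3)
t=1: X=(6, -3), d=0 → +e1, X_2=(7, -3)
t=2: X=(7, -3), d=2 → +e2, X_3=(7, -2)
t=3: X=(7, -2), d=0 → +e1, X_4=(8, -2)
t=4: X=(8, -2), d=3 → -e2, X_5=(8, -3)
t=5: X=(8, -3), d=3 → -e2, X_6=(8, -4)
t=6: X=(8, -4), d=0 → +e1, X_7=(9, -4)
t=7: X=(9, -4), d=2 → +e2, X_8=(9, -3)
t=8: X=(9, -3), d=1 → -e1, X_9=(8, -3)
t=9: X=(8, -3), d=0 → +e1, X_10=(9, -3)
t=10: X=(9, -3), d=3 → -e2, X_11=(9, -4)
t=11: X=(9, -4), d=2 → +e2, X_12=(9, -3)
t=12: X=(9, -3), d=0 → +e1, X_13=(10, -3)
t=13: X=(10, -3), d=0 → +e1, X_14=(11, -3)
t=14: X=(11, -3), d=3 → -e2, X_15=(11, -4)

6


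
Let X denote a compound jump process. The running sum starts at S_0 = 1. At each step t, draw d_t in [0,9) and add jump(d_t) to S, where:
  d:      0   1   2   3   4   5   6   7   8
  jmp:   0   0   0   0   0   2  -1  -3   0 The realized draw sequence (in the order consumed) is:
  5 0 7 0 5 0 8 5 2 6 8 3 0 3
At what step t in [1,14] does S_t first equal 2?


5

t=0: S=1, d=5, jump=2, S_1=3
t=1: S=3, d=0, jump=0, S_2=3
t=2: S=3, d=7, jump=-3, S_3=0
t=3: S=0, d=0, jump=0, S_4=0
t=4: S=0, d=5, jump=2, S_5=2
t=5: S=2, d=0, jump=0, S_6=2
t=6: S=2, d=8, jump=0, S_7=2
t=7: S=2, d=5, jump=2, S_8=4
t=8: S=4, d=2, jump=0, S_9=4
t=9: S=4, d=6, jump=-1, S_10=3
t=10: S=3, d=8, jump=0, S_11=3
t=11: S=3, d=3, jump=0, S_12=3
t=12: S=3, d=0, jump=0, S_13=3
t=13: S=3, d=3, jump=0, S_14=3


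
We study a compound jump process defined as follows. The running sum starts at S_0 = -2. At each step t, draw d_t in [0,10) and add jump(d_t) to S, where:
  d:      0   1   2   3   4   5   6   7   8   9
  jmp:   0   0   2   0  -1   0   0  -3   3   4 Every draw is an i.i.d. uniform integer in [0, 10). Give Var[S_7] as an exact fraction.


511/20

Outcome values over d=0..9: [0, 0, 2, 0, -1, 0, 0, -3, 3, 4]
Σy = 5, Σy² = 39, M = 10
μ = 5/10 = 1/2,  σ² = 39/10 − (1/2)² = 73/20
Independent increments: Var[S_7] = 7·σ² = 7·(73/20) = 511/20


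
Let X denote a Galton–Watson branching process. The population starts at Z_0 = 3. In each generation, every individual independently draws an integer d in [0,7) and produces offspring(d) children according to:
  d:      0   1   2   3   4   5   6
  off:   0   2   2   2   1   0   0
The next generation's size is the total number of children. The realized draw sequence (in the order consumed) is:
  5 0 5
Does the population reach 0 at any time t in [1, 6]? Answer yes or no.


yes

gen 0: Z_0=3, draws=[5, 0, 5], offspring=[0, 0, 0], Z_1=0
gen 1: Z_1=0, draws=[], offspring=[], Z_2=0
gen 2: Z_2=0, draws=[], offspring=[], Z_3=0
gen 3: Z_3=0, draws=[], offspring=[], Z_4=0
gen 4: Z_4=0, draws=[], offspring=[], Z_5=0
gen 5: Z_5=0, draws=[], offspring=[], Z_6=0


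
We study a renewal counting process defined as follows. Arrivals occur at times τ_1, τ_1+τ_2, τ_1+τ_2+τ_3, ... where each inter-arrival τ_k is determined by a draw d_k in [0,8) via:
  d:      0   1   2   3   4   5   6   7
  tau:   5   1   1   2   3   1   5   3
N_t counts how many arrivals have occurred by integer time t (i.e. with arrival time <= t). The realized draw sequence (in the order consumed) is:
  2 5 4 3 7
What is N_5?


draw d_1=2: τ_1=1, arrival time A_1=1
draw d_2=5: τ_2=1, arrival time A_2=2
draw d_3=4: τ_3=3, arrival time A_3=5
draw d_4=3: τ_4=2, arrival time A_4=7
draw d_5=7: τ_5=3, arrival time A_5=10
N_t over t=0..5: 0:0 1:1 2:2 3:2 4:2 5:3

3


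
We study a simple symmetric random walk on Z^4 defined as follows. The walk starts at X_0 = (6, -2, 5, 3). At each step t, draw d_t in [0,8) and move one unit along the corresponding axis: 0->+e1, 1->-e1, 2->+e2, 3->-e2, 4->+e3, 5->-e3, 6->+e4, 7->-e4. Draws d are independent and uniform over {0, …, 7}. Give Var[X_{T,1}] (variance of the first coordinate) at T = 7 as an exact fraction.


7/4

Outcome values over d=0..7: [1, -1, 0, 0, 0, 0, 0, 0]
Σy = 0, Σy² = 2, M = 8
μ = 0/8 = 0,  σ² = 2/8 − (0)² = 1/4
Independent increments: Var[X_7] = 7·σ² = 7·(1/4) = 7/4


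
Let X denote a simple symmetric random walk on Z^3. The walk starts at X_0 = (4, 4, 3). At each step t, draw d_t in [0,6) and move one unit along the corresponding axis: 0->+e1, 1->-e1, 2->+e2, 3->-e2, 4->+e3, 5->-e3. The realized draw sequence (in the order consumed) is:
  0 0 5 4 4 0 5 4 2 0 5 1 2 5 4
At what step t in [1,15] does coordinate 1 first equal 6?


2

t=0: X=(4, 4, 3), d=0 → +e1, X_1=(5, 4, 3)
t=1: X=(5, 4, 3), d=0 → +e1, X_2=(6, 4, 3)
t=2: X=(6, 4, 3), d=5 → -e3, X_3=(6, 4, 2)
t=3: X=(6, 4, 2), d=4 → +e3, X_4=(6, 4, 3)
t=4: X=(6, 4, 3), d=4 → +e3, X_5=(6, 4, 4)
t=5: X=(6, 4, 4), d=0 → +e1, X_6=(7, 4, 4)
t=6: X=(7, 4, 4), d=5 → -e3, X_7=(7, 4, 3)
t=7: X=(7, 4, 3), d=4 → +e3, X_8=(7, 4, 4)
t=8: X=(7, 4, 4), d=2 → +e2, X_9=(7, 5, 4)
t=9: X=(7, 5, 4), d=0 → +e1, X_10=(8, 5, 4)
t=10: X=(8, 5, 4), d=5 → -e3, X_11=(8, 5, 3)
t=11: X=(8, 5, 3), d=1 → -e1, X_12=(7, 5, 3)
t=12: X=(7, 5, 3), d=2 → +e2, X_13=(7, 6, 3)
t=13: X=(7, 6, 3), d=5 → -e3, X_14=(7, 6, 2)
t=14: X=(7, 6, 2), d=4 → +e3, X_15=(7, 6, 3)


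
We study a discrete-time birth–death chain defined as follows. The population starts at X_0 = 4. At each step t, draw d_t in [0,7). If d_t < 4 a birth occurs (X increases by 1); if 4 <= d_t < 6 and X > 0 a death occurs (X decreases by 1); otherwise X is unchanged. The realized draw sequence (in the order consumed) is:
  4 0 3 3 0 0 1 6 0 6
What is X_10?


t=0: X=4, d=4 → death, X_1=3
t=1: X=3, d=0 → birth, X_2=4
t=2: X=4, d=3 → birth, X_3=5
t=3: X=5, d=3 → birth, X_4=6
t=4: X=6, d=0 → birth, X_5=7
t=5: X=7, d=0 → birth, X_6=8
t=6: X=8, d=1 → birth, X_7=9
t=7: X=9, d=6 → hold, X_8=9
t=8: X=9, d=0 → birth, X_9=10
t=9: X=10, d=6 → hold, X_10=10

10


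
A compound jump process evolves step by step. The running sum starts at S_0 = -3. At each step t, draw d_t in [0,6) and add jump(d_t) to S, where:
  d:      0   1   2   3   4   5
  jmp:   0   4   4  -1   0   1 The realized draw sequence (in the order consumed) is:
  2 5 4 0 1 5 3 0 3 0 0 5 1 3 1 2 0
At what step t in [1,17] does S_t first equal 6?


t=0: S=-3, d=2, jump=4, S_1=1
t=1: S=1, d=5, jump=1, S_2=2
t=2: S=2, d=4, jump=0, S_3=2
t=3: S=2, d=0, jump=0, S_4=2
t=4: S=2, d=1, jump=4, S_5=6
t=5: S=6, d=5, jump=1, S_6=7
t=6: S=7, d=3, jump=-1, S_7=6
t=7: S=6, d=0, jump=0, S_8=6
t=8: S=6, d=3, jump=-1, S_9=5
t=9: S=5, d=0, jump=0, S_10=5
t=10: S=5, d=0, jump=0, S_11=5
t=11: S=5, d=5, jump=1, S_12=6
t=12: S=6, d=1, jump=4, S_13=10
t=13: S=10, d=3, jump=-1, S_14=9
t=14: S=9, d=1, jump=4, S_15=13
t=15: S=13, d=2, jump=4, S_16=17
t=16: S=17, d=0, jump=0, S_17=17

5


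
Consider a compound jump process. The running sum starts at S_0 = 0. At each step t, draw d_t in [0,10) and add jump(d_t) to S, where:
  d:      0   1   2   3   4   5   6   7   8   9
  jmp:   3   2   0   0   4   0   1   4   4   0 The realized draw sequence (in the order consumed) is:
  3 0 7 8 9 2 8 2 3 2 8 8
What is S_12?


23

t=0: S=0, d=3, jump=0, S_1=0
t=1: S=0, d=0, jump=3, S_2=3
t=2: S=3, d=7, jump=4, S_3=7
t=3: S=7, d=8, jump=4, S_4=11
t=4: S=11, d=9, jump=0, S_5=11
t=5: S=11, d=2, jump=0, S_6=11
t=6: S=11, d=8, jump=4, S_7=15
t=7: S=15, d=2, jump=0, S_8=15
t=8: S=15, d=3, jump=0, S_9=15
t=9: S=15, d=2, jump=0, S_10=15
t=10: S=15, d=8, jump=4, S_11=19
t=11: S=19, d=8, jump=4, S_12=23
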